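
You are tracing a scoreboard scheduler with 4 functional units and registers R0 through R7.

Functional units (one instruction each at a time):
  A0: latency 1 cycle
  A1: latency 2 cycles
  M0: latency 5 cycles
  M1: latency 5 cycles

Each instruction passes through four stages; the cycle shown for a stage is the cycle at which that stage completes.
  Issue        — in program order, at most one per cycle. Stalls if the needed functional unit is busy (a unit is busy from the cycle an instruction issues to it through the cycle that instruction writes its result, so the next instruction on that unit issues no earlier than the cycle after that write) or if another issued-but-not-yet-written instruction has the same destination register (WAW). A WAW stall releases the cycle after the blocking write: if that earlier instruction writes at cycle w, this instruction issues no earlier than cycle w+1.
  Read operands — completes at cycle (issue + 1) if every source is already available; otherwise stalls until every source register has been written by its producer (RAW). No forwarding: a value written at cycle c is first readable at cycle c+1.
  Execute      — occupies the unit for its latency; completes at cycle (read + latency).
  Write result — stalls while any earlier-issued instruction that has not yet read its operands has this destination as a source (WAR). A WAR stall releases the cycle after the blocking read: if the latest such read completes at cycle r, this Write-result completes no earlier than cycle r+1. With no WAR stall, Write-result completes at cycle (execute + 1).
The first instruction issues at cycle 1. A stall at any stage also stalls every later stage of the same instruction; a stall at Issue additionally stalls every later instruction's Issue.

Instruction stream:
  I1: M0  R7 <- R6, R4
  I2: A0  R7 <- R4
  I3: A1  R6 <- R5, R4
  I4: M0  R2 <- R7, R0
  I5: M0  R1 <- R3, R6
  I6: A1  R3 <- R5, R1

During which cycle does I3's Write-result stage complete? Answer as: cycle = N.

cycle 1: I1 dispatched to M0
cycle 2: I1 operands ready
cycle 7: I1 complete
cycle 8: R7←I1
cycle 9: I2 dispatched to A0
cycle 10: I2 operands ready; I3 dispatched to A1
cycle 11: I2 complete; I3 operands ready; I4 dispatched to M0
cycle 12: R7←I2
cycle 13: I3 complete; I4 operands ready
cycle 14: R6←I3
cycle 18: I4 complete
cycle 19: R2←I4
cycle 20: I5 dispatched to M0
cycle 21: I5 operands ready; I6 dispatched to A1
cycle 26: I5 complete
cycle 27: R1←I5
cycle 28: I6 operands ready
cycle 30: I6 complete
cycle 31: R3←I6

cycle = 14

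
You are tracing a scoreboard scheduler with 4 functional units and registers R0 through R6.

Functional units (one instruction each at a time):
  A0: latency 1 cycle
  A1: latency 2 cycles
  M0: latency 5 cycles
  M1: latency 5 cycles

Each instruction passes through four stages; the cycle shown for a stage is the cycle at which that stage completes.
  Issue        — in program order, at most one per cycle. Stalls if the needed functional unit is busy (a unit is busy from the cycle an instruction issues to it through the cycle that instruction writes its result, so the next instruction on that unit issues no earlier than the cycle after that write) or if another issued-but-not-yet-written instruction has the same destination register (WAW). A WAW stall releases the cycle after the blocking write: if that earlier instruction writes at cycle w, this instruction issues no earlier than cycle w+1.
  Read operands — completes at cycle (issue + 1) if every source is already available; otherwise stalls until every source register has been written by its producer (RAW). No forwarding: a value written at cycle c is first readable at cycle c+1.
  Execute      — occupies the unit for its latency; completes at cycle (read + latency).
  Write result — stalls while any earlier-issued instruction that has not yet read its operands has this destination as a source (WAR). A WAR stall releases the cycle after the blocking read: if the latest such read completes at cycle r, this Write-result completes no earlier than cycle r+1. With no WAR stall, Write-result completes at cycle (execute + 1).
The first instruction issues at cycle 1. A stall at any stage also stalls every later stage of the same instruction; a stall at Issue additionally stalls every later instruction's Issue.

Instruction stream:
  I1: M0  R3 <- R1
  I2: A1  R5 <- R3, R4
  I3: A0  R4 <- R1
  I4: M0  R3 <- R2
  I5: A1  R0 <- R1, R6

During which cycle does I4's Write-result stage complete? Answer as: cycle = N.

cycle 1: I1 dispatched to M0
cycle 2: I1 operands ready | I2 dispatched to A1
cycle 3: I3 dispatched to A0
cycle 4: I3 operands ready
cycle 5: I3 complete
cycle 7: I1 complete
cycle 8: R3←I1
cycle 9: I2 operands ready | I4 dispatched to M0
cycle 10: R4←I3 | I4 operands ready
cycle 11: I2 complete
cycle 12: R5←I2
cycle 13: I5 dispatched to A1
cycle 14: I5 operands ready
cycle 15: I4 complete
cycle 16: R3←I4 | I5 complete
cycle 17: R0←I5

cycle = 16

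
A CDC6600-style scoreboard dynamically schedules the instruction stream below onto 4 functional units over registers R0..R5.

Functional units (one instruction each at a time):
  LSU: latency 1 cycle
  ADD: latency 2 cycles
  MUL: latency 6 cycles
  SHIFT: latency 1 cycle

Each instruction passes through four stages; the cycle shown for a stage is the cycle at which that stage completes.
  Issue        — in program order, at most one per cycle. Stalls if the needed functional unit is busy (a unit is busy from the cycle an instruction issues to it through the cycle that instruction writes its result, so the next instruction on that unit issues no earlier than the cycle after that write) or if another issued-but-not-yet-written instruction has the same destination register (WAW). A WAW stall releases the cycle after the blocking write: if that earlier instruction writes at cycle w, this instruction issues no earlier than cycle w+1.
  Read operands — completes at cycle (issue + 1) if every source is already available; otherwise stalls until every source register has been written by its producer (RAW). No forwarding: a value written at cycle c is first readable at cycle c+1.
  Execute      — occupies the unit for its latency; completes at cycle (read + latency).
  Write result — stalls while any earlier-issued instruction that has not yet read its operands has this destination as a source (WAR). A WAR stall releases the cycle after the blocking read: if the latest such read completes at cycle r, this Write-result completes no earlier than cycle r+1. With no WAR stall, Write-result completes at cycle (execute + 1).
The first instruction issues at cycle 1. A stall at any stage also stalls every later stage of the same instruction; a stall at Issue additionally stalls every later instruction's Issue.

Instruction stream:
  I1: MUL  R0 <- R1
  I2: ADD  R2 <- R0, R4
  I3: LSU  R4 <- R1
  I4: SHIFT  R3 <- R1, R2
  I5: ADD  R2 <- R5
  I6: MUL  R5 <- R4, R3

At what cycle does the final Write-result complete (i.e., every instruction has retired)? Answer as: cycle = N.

cycle = 24

[I1] 1/2/8/9
[I2] 2/10/12/13  (RAW R0: wait I1 write@9)
[I3] 3/4/5/11  (WAR R4: wait I2 read@10)
[I4] 4/14/15/16  (RAW R2: wait I2 write@13)
[I5] 14/15/17/18  (struct: ADD busy until I2 writes@13)
[I6] 15/17/23/24  (RAW R3: wait I4 write@16)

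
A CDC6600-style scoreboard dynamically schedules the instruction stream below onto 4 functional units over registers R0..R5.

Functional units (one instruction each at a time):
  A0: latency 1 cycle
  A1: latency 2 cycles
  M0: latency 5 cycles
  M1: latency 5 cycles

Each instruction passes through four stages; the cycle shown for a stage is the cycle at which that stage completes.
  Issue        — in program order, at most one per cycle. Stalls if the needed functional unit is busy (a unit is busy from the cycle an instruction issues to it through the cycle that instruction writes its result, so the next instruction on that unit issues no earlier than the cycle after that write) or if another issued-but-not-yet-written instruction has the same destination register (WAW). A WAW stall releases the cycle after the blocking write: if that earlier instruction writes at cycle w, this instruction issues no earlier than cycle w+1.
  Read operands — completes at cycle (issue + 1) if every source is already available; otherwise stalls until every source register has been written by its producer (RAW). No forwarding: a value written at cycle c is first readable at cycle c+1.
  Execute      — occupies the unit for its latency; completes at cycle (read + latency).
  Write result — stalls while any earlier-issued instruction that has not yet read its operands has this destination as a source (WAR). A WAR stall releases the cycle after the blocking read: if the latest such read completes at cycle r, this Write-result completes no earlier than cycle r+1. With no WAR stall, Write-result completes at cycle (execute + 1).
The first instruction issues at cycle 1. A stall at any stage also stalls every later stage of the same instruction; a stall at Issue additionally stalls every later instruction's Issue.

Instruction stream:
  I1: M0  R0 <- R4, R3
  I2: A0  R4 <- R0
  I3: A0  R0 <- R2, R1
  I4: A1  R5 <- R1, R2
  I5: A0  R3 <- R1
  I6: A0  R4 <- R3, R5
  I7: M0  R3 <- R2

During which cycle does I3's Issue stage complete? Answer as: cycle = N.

1) issue 1, read 2, done 7, write 8
2) issue 2, read 9, done 10, write 11  <RAW R0: wait I1 write@8>
3) issue 12, read 13, done 14, write 15  <struct: A0 busy until I2 writes@11>
4) issue 13, read 14, done 16, write 17
5) issue 16, read 17, done 18, write 19  <struct: A0 busy until I3 writes@15>
6) issue 20, read 21, done 22, write 23  <struct: A0 busy until I5 writes@19>
7) issue 21, read 22, done 27, write 28

cycle = 12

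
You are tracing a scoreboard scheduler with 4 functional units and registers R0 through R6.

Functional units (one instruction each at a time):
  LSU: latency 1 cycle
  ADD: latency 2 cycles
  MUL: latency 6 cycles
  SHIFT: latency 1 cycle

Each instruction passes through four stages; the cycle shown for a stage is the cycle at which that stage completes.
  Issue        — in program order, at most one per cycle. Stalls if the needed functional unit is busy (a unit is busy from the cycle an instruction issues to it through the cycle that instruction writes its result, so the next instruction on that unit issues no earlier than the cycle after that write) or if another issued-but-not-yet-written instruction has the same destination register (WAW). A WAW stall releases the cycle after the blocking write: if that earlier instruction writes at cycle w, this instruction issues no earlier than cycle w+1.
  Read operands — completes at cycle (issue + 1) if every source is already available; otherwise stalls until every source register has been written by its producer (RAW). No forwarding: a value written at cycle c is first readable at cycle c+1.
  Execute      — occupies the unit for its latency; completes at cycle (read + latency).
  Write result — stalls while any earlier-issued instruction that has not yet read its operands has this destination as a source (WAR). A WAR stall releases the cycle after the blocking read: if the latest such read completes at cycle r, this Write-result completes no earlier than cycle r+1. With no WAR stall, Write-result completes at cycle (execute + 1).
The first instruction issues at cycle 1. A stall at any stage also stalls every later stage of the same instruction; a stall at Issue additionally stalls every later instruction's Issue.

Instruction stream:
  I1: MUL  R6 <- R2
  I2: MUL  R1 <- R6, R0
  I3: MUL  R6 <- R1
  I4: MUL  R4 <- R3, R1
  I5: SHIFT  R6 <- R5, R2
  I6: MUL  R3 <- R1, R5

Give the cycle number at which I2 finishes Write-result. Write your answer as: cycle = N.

cycle = 18

  I1 | 1 | 2 | 8 | 9
  I2 | 10 | 11 | 17 | 18   struct: MUL busy until I1 writes@9
  I3 | 19 | 20 | 26 | 27   struct: MUL busy until I2 writes@18
  I4 | 28 | 29 | 35 | 36   struct: MUL busy until I3 writes@27
  I5 | 29 | 30 | 31 | 32
  I6 | 37 | 38 | 44 | 45   struct: MUL busy until I4 writes@36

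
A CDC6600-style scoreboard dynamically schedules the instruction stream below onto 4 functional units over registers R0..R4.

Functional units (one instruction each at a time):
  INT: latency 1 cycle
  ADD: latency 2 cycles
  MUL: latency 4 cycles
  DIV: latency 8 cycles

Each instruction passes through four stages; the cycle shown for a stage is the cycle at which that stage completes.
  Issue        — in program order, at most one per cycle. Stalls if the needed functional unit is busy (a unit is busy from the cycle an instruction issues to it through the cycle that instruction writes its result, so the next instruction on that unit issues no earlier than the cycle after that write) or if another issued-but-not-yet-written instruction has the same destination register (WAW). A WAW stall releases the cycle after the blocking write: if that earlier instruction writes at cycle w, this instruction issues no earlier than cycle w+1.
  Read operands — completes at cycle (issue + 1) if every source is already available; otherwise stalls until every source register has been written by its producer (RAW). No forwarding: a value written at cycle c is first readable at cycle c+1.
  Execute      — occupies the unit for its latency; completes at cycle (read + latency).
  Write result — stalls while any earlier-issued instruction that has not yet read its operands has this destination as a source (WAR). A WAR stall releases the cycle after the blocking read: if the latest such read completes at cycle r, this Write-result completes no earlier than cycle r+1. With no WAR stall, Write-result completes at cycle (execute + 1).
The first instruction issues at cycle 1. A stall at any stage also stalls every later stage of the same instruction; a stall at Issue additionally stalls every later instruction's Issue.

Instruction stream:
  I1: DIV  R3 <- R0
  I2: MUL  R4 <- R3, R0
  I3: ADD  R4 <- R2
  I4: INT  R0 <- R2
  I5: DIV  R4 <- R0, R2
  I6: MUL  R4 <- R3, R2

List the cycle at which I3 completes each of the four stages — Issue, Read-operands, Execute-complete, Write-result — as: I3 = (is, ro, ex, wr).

cycle 1: I1 issues→DIV
cycle 2: I1 reads · I2 issues→MUL
cycle 10: I1 exec-done
cycle 11: I1 writes R3
cycle 12: I2 reads
cycle 16: I2 exec-done
cycle 17: I2 writes R4
cycle 18: I3 issues→ADD
cycle 19: I3 reads · I4 issues→INT
cycle 20: I4 reads
cycle 21: I3 exec-done · I4 exec-done
cycle 22: I3 writes R4 · I4 writes R0
cycle 23: I5 issues→DIV
cycle 24: I5 reads
cycle 32: I5 exec-done
cycle 33: I5 writes R4
cycle 34: I6 issues→MUL
cycle 35: I6 reads
cycle 39: I6 exec-done
cycle 40: I6 writes R4

I3 = (18, 19, 21, 22)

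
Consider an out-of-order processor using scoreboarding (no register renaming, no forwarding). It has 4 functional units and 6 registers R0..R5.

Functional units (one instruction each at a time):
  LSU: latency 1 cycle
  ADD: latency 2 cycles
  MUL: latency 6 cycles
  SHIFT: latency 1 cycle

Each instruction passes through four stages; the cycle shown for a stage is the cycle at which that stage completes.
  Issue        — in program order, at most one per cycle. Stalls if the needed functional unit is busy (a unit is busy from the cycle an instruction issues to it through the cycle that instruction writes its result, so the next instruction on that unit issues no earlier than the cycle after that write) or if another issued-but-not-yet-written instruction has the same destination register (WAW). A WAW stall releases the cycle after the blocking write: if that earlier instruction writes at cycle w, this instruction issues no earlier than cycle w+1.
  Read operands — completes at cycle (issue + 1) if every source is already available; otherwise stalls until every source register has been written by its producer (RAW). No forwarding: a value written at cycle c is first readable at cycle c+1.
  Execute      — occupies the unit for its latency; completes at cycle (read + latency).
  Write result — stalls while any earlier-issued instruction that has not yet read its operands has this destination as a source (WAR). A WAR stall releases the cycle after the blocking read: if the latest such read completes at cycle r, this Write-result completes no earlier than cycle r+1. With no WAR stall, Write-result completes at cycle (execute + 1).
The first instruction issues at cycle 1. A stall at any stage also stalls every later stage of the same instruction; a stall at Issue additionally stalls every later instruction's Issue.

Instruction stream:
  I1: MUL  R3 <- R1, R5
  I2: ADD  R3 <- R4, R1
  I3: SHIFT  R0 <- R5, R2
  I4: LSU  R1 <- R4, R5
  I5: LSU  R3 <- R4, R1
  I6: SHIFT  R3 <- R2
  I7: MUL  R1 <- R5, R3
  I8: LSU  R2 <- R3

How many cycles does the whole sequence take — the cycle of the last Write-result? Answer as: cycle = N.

cycle = 31

1) issue 1, read 2, done 8, write 9
2) issue 10, read 11, done 13, write 14  <WAW R3: wait I1 write@9>
3) issue 11, read 12, done 13, write 14
4) issue 12, read 13, done 14, write 15
5) issue 16, read 17, done 18, write 19  <struct: LSU busy until I4 writes@15>
6) issue 20, read 21, done 22, write 23  <WAW R3: wait I5 write@19>
7) issue 21, read 24, done 30, write 31  <RAW R3: wait I6 write@23>
8) issue 22, read 24, done 25, write 26  <RAW R3: wait I6 write@23>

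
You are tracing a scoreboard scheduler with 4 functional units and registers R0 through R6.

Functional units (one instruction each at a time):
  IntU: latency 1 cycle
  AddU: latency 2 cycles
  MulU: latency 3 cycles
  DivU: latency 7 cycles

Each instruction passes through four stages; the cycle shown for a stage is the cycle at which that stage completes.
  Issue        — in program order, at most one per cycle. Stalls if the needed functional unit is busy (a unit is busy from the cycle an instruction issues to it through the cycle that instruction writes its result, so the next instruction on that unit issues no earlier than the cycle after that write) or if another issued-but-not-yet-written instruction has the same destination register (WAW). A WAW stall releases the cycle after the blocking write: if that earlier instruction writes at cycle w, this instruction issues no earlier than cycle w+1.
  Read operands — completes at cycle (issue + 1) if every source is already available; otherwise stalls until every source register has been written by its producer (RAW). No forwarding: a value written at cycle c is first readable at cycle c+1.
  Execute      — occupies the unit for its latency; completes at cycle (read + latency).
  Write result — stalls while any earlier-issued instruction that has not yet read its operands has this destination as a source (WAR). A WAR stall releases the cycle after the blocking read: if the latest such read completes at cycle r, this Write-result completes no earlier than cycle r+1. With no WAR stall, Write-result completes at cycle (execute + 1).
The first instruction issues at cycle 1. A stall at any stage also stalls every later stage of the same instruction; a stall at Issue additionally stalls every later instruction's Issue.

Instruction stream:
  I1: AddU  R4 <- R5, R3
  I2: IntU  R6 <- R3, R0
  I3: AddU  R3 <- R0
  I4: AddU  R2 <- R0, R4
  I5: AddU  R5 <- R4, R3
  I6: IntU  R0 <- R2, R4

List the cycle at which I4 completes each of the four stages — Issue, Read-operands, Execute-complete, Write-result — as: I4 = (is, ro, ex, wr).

I1 -> (1, 2, 4, 5)
I2 -> (2, 3, 4, 5)
I3 -> (6, 7, 9, 10)  // struct: AddU busy until I1 writes@5
I4 -> (11, 12, 14, 15)  // struct: AddU busy until I3 writes@10
I5 -> (16, 17, 19, 20)  // struct: AddU busy until I4 writes@15
I6 -> (17, 18, 19, 20)

I4 = (11, 12, 14, 15)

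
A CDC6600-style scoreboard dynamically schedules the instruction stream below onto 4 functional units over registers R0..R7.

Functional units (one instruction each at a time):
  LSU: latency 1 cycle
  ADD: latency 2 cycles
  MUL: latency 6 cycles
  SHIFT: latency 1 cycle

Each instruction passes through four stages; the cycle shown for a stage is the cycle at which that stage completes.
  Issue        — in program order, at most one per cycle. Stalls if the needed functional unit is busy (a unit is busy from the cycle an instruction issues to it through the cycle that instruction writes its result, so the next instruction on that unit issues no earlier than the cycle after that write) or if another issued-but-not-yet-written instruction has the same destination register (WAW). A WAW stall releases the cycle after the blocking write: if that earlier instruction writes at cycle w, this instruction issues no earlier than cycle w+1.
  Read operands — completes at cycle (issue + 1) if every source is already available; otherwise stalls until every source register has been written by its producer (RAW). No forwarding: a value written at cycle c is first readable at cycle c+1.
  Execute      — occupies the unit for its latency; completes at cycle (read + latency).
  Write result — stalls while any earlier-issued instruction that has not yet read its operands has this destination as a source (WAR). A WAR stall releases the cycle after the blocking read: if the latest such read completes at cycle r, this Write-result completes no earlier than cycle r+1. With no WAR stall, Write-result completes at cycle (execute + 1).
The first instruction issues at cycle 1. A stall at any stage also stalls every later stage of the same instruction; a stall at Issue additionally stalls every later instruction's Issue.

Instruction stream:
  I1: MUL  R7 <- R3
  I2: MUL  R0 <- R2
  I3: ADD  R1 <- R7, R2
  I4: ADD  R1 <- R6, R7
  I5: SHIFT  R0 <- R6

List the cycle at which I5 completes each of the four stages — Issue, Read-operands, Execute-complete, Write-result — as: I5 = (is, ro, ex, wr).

1) issue 1, read 2, done 8, write 9
2) issue 10, read 11, done 17, write 18  <struct: MUL busy until I1 writes@9>
3) issue 11, read 12, done 14, write 15
4) issue 16, read 17, done 19, write 20  <struct: ADD busy until I3 writes@15>
5) issue 19, read 20, done 21, write 22  <WAW R0: wait I2 write@18>

I5 = (19, 20, 21, 22)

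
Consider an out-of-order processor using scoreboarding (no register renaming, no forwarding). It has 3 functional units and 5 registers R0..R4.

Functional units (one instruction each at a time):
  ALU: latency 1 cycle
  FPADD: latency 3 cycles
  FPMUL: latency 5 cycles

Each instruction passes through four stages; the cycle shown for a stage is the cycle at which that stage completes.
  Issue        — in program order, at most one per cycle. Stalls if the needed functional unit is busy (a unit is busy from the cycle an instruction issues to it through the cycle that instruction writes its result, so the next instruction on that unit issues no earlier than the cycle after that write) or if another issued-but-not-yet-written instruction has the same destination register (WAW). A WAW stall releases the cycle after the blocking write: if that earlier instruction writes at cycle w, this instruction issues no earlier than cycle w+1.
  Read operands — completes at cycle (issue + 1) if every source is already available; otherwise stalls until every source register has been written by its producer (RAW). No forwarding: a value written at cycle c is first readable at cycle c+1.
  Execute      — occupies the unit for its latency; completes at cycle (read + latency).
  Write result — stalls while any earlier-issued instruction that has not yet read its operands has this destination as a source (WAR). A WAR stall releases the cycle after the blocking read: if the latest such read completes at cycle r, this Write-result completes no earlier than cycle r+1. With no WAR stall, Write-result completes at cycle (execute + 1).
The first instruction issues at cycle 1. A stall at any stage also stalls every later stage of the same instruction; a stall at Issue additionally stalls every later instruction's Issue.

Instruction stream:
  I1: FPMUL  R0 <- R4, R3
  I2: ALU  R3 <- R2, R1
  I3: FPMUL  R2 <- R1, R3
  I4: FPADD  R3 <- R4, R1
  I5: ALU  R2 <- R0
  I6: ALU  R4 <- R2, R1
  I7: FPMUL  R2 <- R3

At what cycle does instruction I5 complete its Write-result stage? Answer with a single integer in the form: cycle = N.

cycle = 20

I1: IS=1 RO=2 EX=7 WR=8
I2: IS=2 RO=3 EX=4 WR=5
I3: IS=9 RO=10 EX=15 WR=16  [struct: FPMUL busy until I1 writes@8]
I4: IS=10 RO=11 EX=14 WR=15
I5: IS=17 RO=18 EX=19 WR=20  [WAW R2: wait I3 write@16]
I6: IS=21 RO=22 EX=23 WR=24  [struct: ALU busy until I5 writes@20]
I7: IS=22 RO=23 EX=28 WR=29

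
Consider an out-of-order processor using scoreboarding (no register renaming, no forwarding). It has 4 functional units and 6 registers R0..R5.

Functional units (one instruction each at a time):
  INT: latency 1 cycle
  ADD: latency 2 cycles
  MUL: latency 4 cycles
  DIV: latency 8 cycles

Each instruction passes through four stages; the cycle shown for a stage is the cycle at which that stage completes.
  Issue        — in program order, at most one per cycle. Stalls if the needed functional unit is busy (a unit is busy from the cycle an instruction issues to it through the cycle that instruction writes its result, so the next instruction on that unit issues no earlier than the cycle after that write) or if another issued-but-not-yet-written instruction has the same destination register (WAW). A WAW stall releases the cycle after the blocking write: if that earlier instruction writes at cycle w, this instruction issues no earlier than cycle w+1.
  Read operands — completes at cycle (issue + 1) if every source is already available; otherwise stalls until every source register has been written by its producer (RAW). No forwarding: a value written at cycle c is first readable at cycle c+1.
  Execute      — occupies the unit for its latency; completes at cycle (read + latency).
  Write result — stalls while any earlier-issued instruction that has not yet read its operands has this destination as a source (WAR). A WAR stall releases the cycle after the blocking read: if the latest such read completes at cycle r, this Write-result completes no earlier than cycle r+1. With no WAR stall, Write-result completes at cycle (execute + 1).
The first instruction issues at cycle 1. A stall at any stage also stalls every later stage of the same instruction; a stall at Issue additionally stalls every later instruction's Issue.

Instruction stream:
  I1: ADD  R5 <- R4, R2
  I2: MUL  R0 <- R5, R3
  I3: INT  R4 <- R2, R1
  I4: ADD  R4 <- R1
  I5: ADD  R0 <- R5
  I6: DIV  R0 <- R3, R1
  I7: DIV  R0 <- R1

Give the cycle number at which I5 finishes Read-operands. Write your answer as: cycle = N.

cycle = 13

t=1  issue I1 (ADD)
t=2  I1 read-ops · issue I2 (MUL)
t=3  issue I3 (INT)
t=4  I1 finished on ADD · I3 read-ops
t=5  I1→R5 · I3 finished on INT
t=6  I2 read-ops · I3→R4
t=7  issue I4 (ADD)
t=8  I4 read-ops
t=10  I2 finished on MUL · I4 finished on ADD
t=11  I2→R0 · I4→R4
t=12  issue I5 (ADD)
t=13  I5 read-ops
t=15  I5 finished on ADD
t=16  I5→R0
t=17  issue I6 (DIV)
t=18  I6 read-ops
t=26  I6 finished on DIV
t=27  I6→R0
t=28  issue I7 (DIV)
t=29  I7 read-ops
t=37  I7 finished on DIV
t=38  I7→R0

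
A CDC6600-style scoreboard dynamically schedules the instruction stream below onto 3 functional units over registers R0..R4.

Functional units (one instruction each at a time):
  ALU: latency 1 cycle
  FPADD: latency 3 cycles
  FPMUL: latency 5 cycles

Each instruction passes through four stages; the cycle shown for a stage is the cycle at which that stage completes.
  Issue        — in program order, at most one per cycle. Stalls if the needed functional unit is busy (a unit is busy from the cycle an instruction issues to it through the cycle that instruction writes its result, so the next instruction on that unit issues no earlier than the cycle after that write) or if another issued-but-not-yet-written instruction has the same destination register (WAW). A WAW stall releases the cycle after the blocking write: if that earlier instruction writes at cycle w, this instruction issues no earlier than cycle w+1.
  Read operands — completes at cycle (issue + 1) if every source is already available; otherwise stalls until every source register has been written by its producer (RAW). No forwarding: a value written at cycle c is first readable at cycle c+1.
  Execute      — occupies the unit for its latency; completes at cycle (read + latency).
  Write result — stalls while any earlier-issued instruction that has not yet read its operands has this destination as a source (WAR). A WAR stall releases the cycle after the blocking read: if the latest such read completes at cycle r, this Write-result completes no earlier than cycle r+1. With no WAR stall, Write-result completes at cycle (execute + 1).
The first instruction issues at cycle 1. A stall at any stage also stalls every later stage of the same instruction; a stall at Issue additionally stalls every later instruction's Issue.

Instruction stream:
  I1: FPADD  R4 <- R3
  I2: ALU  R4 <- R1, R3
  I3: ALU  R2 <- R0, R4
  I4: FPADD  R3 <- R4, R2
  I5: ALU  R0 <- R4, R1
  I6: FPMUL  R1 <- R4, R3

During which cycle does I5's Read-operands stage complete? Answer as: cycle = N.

cycle 1: issue I1 (FPADD)
cycle 2: I1 read-ops
cycle 5: I1 finished on FPADD
cycle 6: I1→R4
cycle 7: issue I2 (ALU)
cycle 8: I2 read-ops
cycle 9: I2 finished on ALU
cycle 10: I2→R4
cycle 11: issue I3 (ALU)
cycle 12: I3 read-ops · issue I4 (FPADD)
cycle 13: I3 finished on ALU
cycle 14: I3→R2
cycle 15: I4 read-ops · issue I5 (ALU)
cycle 16: I5 read-ops · issue I6 (FPMUL)
cycle 17: I5 finished on ALU
cycle 18: I4 finished on FPADD · I5→R0
cycle 19: I4→R3
cycle 20: I6 read-ops
cycle 25: I6 finished on FPMUL
cycle 26: I6→R1

cycle = 16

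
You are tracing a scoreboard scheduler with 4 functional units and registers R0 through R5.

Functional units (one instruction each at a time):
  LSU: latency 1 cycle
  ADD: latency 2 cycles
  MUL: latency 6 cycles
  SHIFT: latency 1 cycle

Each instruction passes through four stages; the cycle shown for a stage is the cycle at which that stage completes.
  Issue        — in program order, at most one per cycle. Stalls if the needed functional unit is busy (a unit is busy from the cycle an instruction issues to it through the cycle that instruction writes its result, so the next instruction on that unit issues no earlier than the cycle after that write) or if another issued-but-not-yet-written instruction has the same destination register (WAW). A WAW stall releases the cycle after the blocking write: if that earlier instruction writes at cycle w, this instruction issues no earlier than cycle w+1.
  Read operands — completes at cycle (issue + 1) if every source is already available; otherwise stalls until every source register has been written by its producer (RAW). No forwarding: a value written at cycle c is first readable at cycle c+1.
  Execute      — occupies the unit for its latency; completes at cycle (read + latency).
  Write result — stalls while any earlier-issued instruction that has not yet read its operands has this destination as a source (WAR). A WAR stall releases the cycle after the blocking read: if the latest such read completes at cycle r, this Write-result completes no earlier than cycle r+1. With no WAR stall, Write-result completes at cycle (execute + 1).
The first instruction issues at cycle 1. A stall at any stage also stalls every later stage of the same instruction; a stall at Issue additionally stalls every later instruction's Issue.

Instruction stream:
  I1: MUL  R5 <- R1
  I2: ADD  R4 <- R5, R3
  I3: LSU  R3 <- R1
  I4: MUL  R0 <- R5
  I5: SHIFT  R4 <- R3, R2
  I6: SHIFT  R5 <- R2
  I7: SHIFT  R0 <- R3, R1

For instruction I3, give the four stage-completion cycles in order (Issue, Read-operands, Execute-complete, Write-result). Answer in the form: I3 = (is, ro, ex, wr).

1) issue 1, read 2, done 8, write 9
2) issue 2, read 10, done 12, write 13  <RAW R5: wait I1 write@9>
3) issue 3, read 4, done 5, write 11  <WAR R3: wait I2 read@10>
4) issue 10, read 11, done 17, write 18  <struct: MUL busy until I1 writes@9>
5) issue 14, read 15, done 16, write 17  <WAW R4: wait I2 write@13>
6) issue 18, read 19, done 20, write 21  <struct: SHIFT busy until I5 writes@17>
7) issue 22, read 23, done 24, write 25  <struct: SHIFT busy until I6 writes@21>

I3 = (3, 4, 5, 11)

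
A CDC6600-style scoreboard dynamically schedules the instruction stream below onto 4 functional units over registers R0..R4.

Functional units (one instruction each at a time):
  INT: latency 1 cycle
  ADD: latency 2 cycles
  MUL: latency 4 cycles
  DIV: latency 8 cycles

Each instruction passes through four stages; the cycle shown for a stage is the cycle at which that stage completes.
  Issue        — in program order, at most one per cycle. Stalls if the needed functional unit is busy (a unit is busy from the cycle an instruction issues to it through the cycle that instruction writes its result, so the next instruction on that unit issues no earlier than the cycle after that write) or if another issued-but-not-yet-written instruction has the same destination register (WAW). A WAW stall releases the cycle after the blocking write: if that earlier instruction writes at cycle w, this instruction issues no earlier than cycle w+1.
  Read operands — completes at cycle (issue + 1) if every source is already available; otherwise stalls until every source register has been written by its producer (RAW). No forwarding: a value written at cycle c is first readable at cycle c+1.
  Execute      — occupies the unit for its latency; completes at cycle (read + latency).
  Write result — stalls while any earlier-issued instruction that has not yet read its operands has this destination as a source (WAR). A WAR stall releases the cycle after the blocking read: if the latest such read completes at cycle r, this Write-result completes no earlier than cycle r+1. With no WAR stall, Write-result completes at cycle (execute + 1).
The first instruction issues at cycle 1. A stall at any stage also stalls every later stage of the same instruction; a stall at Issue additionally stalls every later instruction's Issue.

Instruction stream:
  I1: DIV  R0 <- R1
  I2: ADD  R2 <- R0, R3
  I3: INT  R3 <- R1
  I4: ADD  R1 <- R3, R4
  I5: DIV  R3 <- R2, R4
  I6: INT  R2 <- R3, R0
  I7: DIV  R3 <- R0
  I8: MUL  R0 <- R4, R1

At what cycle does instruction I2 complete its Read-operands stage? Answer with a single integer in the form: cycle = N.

1) issue 1, read 2, done 10, write 11
2) issue 2, read 12, done 14, write 15  <RAW R0: wait I1 write@11>
3) issue 3, read 4, done 5, write 13  <WAR R3: wait I2 read@12>
4) issue 16, read 17, done 19, write 20  <struct: ADD busy until I2 writes@15>
5) issue 17, read 18, done 26, write 27
6) issue 18, read 28, done 29, write 30  <RAW R3: wait I5 write@27>
7) issue 28, read 29, done 37, write 38  <struct: DIV busy until I5 writes@27>
8) issue 29, read 30, done 34, write 35

cycle = 12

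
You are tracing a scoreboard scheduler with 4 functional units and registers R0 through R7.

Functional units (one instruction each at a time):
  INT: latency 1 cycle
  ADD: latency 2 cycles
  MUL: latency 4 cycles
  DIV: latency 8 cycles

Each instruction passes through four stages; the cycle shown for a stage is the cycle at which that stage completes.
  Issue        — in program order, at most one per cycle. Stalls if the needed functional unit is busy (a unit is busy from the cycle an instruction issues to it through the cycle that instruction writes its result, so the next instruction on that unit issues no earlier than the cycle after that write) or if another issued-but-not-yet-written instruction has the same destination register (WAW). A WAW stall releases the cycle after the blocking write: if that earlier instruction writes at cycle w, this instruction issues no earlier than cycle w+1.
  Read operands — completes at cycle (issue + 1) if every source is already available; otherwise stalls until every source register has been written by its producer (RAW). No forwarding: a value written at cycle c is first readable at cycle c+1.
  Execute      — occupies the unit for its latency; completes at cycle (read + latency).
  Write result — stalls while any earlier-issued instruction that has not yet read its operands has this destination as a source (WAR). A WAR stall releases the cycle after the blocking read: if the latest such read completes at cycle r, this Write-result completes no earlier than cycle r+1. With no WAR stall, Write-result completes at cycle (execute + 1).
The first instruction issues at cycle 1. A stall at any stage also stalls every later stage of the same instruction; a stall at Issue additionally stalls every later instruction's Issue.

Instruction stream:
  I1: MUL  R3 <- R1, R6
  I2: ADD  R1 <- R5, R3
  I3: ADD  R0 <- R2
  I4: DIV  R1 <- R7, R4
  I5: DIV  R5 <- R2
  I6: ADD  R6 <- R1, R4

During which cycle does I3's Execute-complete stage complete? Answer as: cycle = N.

cycle = 15

I1  is:1  ro:2  ex:6  wr:7
I2  is:2  ro:8  ex:10  wr:11  — RAW R3: wait I1 write@7
I3  is:12  ro:13  ex:15  wr:16  — struct: ADD busy until I2 writes@11
I4  is:13  ro:14  ex:22  wr:23
I5  is:24  ro:25  ex:33  wr:34  — struct: DIV busy until I4 writes@23
I6  is:25  ro:26  ex:28  wr:29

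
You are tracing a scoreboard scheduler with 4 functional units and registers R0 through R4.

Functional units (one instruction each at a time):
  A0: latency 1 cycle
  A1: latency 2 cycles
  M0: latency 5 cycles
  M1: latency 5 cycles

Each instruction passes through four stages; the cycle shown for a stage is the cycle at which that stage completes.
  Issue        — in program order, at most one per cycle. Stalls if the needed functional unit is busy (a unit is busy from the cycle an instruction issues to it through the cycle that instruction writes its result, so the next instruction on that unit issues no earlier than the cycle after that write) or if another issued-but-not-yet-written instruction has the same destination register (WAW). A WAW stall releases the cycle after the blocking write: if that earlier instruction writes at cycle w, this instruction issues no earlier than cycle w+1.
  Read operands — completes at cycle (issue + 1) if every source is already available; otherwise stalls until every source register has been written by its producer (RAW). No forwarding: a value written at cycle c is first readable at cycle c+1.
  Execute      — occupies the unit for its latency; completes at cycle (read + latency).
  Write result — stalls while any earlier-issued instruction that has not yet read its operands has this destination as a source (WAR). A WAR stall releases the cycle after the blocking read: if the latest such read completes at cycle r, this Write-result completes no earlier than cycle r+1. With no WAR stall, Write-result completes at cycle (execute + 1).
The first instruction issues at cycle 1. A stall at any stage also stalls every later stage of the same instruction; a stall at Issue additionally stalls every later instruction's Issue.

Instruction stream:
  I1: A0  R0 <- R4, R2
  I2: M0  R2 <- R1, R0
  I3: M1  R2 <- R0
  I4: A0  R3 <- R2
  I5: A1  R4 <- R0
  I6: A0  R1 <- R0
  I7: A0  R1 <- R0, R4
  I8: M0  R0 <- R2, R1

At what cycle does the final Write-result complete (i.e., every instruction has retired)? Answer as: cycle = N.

cycle = 37

I1  is:1  ro:2  ex:3  wr:4
I2  is:2  ro:5  ex:10  wr:11  — RAW R0: wait I1 write@4
I3  is:12  ro:13  ex:18  wr:19  — WAW R2: wait I2 write@11
I4  is:13  ro:20  ex:21  wr:22  — RAW R2: wait I3 write@19
I5  is:14  ro:15  ex:17  wr:18
I6  is:23  ro:24  ex:25  wr:26  — struct: A0 busy until I4 writes@22
I7  is:27  ro:28  ex:29  wr:30  — struct: A0 busy until I6 writes@26
I8  is:28  ro:31  ex:36  wr:37  — RAW R1: wait I7 write@30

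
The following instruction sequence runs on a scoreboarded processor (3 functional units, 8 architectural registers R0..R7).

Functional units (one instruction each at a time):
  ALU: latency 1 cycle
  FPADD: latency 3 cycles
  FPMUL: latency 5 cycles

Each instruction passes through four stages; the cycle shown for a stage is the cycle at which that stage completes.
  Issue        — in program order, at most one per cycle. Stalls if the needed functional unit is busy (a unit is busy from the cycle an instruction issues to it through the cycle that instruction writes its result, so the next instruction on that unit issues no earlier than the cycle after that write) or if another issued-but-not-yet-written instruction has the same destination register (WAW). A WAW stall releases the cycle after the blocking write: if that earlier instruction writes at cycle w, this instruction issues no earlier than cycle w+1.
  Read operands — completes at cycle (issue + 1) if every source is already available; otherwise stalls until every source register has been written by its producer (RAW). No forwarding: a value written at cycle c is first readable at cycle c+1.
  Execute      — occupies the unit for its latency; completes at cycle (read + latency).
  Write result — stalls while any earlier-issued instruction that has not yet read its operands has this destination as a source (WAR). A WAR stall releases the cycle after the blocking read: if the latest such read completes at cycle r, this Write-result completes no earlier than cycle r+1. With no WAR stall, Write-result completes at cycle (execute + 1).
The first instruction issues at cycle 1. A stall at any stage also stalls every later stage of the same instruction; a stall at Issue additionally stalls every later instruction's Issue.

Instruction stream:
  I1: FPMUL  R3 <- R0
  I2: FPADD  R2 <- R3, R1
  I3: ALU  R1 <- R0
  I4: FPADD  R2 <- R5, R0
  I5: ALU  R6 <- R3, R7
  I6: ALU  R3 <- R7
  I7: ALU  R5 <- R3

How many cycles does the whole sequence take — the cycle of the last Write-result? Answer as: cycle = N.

cycle = 26

[1] issue I1 (FPMUL)
[2] I1 read-ops · issue I2 (FPADD)
[3] issue I3 (ALU)
[4] I3 read-ops
[5] I3 finished on ALU
[7] I1 finished on FPMUL
[8] I1→R3
[9] I2 read-ops
[10] I3→R1
[12] I2 finished on FPADD
[13] I2→R2
[14] issue I4 (FPADD)
[15] I4 read-ops · issue I5 (ALU)
[16] I5 read-ops
[17] I5 finished on ALU
[18] I4 finished on FPADD · I5→R6
[19] I4→R2 · issue I6 (ALU)
[20] I6 read-ops
[21] I6 finished on ALU
[22] I6→R3
[23] issue I7 (ALU)
[24] I7 read-ops
[25] I7 finished on ALU
[26] I7→R5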